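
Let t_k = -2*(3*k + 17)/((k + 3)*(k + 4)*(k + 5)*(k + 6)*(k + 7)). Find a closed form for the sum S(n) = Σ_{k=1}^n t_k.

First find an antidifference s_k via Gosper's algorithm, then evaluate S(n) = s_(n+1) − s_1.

S(n) = n*(-n**2 - 16*n - 83)/(70*(n**3 + 16*n**2 + 83*n + 140))

Ratio r(k) = (k + 3)*(3*k + 20)/((k + 8)*(3*k + 17)).
Gosper form: A/B · C(k+1)/C(k) with A=k + 3, B=k + 8, C=k + 17/3.
Key eq: (k + 3)·f(k+1) = (k + 7)·f(k) + (k + 17/3).
Bound: deg f ≤ 4.
Solve for f: f(k) = k*(k + 5)*(k**2 + 13*k + 54)/216 (degree 4 ≤ 4).
Get s_k = R·t_k = k*(-k**2 - 13*k - 54)/(36*(k**3 + 13*k**2 + 54*k + 72)) with R(k) = B(k−1)f(k)/C(k) = k*(k + 5)*(k + 7)*(k**2 + 13*k + 54)/(72*(3*k + 17)).
s_(k+1) − s_k = 2*(-3*k - 17)/(k**5 + 25*k**4 + 245*k**3 + 1175*k**2 + 2754*k + 2520) = t_k.
Evaluate: s_(n+1) = (-n**3 - 16*n**2 - 83*n - 68)/(36*(n**3 + 16*n**2 + 83*n + 140)); subtract s_(1) = -17/1260 ⇒ S(n) = n*(-n**2 - 16*n - 83)/(70*(n**3 + 16*n**2 + 83*n + 140)).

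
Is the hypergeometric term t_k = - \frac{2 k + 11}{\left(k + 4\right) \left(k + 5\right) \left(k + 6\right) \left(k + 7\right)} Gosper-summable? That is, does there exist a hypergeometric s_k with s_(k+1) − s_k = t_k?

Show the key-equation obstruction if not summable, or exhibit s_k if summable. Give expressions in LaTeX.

Yes. s_k = \frac{k \left(- k - 10\right)}{24 \left(k^{2} + 10 k + 24\right)}.

Step 1: r(k) = (k + 4)*(2*k + 13)/((k + 8)*(2*k + 11)).
Factor: A=k + 4; B=k + 8; C=k + 11/2.
Solve (k + 4)·f(k+1) − (k + 7)·f(k) = k + 11/2.
Degrees (1,1,1) ⇒ d ≤ 3.
Coefficient equations give f(k) = k*(k + 5)*(k + 10)/48.
Then R = B(k−1)f/C = k*(k + 5)*(k + 7)*(k + 10)/(24*(2*k + 11)), so s_k = R(k)·t_k = k*(-k - 10)/(24*(k**2 + 10*k + 24)).
Verify: (-2*k - 11)/(k**4 + 22*k**3 + 179*k**2 + 638*k + 840) matches t_k.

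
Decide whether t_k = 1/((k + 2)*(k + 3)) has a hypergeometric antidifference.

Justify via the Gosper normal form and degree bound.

Compute t_(k+1)/t_k: get (k + 2)/(k + 4).
A = k + 2, B = k + 4, C = 1.
Solve (k + 2)·f(k+1) − (k + 3)·f(k) = 1.
From deg A=1, deg B=1, deg C=0: d=1.
Coefficient equations give f(k) = k/2.
Certificate R = B(k−1)f/C = k*(k + 3)/2 gives s_k = k/(2*(k + 2)).
Verify: 1/(k**2 + 5*k + 6) matches t_k.

Yes. s_k = k/(2*(k + 2)).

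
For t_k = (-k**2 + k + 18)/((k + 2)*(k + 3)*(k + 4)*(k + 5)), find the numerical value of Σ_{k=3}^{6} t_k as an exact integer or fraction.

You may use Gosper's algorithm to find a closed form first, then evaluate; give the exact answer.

Σ = 5/693

The ratio is (k + 2)*(k - (k + 1)**2 + 19)/((k + 6)*(-k**2 + k + 18)).
Take A(k)=k + 2, B(k)=k + 6, C(k)=k**2 - k - 18.
Key eq: (k + 2)·f(k+1) = (k + 5)·f(k) + (k**2 - k - 18).
Bound: deg f ≤ 3.
A polynomial solution: f(k) = -k*(k**2 + 15*k + 38)/6.
Get s_k = R·t_k = k*(k**2 + 15*k + 38)/(6*(k + 2)*(k + 3)*(k + 4)) with R(k) = B(k−1)f(k)/C(k) = -k*(k + 5)*(k**2 + 15*k + 38)/(6*(k**2 - k - 18)).
Verify: (-k**2 + k + 18)/(k**4 + 14*k**3 + 71*k**2 + 154*k + 120) matches t_k.
Σ_(k=3)^(6) t_k = s_(7) − s_(3) = 112/495 − (23/105) = 5/693.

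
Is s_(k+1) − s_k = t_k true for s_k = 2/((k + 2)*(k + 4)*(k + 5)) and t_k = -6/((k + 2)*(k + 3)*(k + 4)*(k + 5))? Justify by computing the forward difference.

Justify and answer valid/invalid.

Invalid: residual 16/(k**5 + 20*k**4 + 155*k**3 + 580*k**2 + 1044*k + 720) ≠ 0.

s_(k+1) = 2/((k + 3)*(k + 5)*(k + 6))
s_(k+1) − s_k = 2*(-3*k - 10)/(k**5 + 20*k**4 + 155*k**3 + 580*k**2 + 1044*k + 720)
(s_(k+1) − s_k) − t_k = 16/(k**5 + 20*k**4 + 155*k**3 + 580*k**2 + 1044*k + 720)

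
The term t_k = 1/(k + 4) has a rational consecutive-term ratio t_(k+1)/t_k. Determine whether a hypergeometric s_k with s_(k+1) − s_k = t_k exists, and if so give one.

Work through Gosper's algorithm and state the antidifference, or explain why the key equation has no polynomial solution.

Compute t_(k+1)/t_k: get (k + 4)/(k + 5).
Gosper form: A/B · C(k+1)/C(k) with A=k + 4, B=k + 5, C=1.
f must satisfy (k + 4)·f(k+1) − (k + 4)·f(k) = 1.
Degrees (1,1,0) ⇒ d ≤ 0.
Generic f = c0 gives residual -1; -1 = 0 cannot hold, so t_k is not Gosper-summable.

no hypergeometric antidifference exists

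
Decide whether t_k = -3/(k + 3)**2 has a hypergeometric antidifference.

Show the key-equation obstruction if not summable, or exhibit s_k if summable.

Compute t_(k+1)/t_k: get (k + 3)**2/(k + 4)**2.
Factor: A=k**2 + 6*k + 9; B=k**2 + 8*k + 16; C=1.
f must satisfy (k**2 + 6*k + 9)·f(k+1) − (k**2 + 6*k + 9)·f(k) = 1.
d = 0 from the (2,2,0) case.
Put f(k) = c0: A·f(k+1) − B(k−1)·f(k) − C = -1; need -1 = 0 — inconsistent ⇒ no f, not summable.

No — t_k has no hypergeometric antidifference.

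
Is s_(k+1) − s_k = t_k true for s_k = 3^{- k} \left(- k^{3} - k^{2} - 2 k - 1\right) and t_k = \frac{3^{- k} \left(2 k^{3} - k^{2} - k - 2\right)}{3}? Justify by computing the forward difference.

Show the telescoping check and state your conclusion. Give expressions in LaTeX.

valid; difference matches t_k

s_(k+1) = (-k**3 - 4*k**2 - 7*k - 5)/(3*3**k)
s_(k+1) − s_k = (2*k**3 - k**2 - k - 2)/(3*3**k)
(s_(k+1) − s_k) − t_k = 0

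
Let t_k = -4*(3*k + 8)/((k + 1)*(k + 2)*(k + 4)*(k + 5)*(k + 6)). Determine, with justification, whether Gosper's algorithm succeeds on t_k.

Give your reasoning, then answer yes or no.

The ratio is (k + 1)*(k + 4)*(3*k + 11)/((k + 3)*(k + 7)*(3*k + 8)).
Gosper form: A/B · C(k+1)/C(k) with A=k + 1, B=k + 7, C=k**2 + 17*k/3 + 8.
Need (k + 1)·f(k+1) − (k + 6)·f(k) = k**2 + 17*k/3 + 8.
From deg A=1, deg B=1, deg C=2: d=5.
Match coefficients ⇒ f(k) = k*(k + 2)*(k + 3)*(k**2 + 10*k + 29)/60.
Then R = B(k−1)f/C = k*(k + 2)*(k + 6)*(k**2 + 10*k + 29)/(20*(3*k + 8)), so s_k = R(k)·t_k = k*(-k**2 - 10*k - 29)/(5*(k**3 + 10*k**2 + 29*k + 20)).
Verify: 4*(-3*k - 8)/(k**5 + 18*k**4 + 121*k**3 + 372*k**2 + 508*k + 240) matches t_k.

Yes. s_k = k*(-k**2 - 10*k - 29)/(5*(k**3 + 10*k**2 + 29*k + 20)).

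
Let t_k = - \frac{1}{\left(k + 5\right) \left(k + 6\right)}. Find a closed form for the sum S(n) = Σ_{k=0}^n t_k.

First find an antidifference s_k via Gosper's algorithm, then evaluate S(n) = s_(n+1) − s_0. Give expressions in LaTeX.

r(k) = (k + 5)/(k + 7) after simplifying.
So A=k + 5 and B=k + 7, with C=1.
Solve (k + 5)·f(k+1) − (k + 6)·f(k) = 1.
Degrees (1,1,0) ⇒ d ≤ 1.
Match coefficients ⇒ f(k) = k/5.
R(k) = B(k−1)·f(k)/C(k) = k*(k + 6)/5; s_k = R·t_k = -k/(5*k + 25).
Check: Δs_k = -1/(k**2 + 11*k + 30). ✓
Σ_(k=0)^n t_k = s_(n+1) − s_(0) = ((-n - 1)/(5*(n + 6))) − (0), i.e. (-n - 1)/(5*(n + 6)).

S(n) = \frac{- n - 1}{5 \left(n + 6\right)}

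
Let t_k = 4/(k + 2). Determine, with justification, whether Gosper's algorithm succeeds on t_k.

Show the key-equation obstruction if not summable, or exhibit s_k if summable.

The ratio is (k + 2)/(k + 3).
So A=k + 2 and B=k + 3, with C=1.
Set up (k + 2)·f(k+1) − (k + 2)·f(k) − (1) = 0.
deg f ≤ 0 (via 1,1,0).
Write f(k) = c0. Then LHS − RHS = -1, requiring -1 = 0: contradictory. No certificate.

No — t_k has no hypergeometric antidifference.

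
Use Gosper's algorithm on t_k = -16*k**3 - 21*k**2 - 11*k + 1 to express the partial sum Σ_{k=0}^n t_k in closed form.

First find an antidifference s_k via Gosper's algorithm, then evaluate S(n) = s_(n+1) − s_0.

Compute t_(k+1)/t_k: get (16*k**3 + 69*k**2 + 101*k + 47)/(16*k**3 + 21*k**2 + 11*k - 1).
Gosper form: A/B · C(k+1)/C(k) with A=1, B=1, C=k**3 + 21*k**2/16 + 11*k/16 - 1/16.
Solve (1)·f(k+1) − (1)·f(k) = k**3 + 21*k**2/16 + 11*k/16 - 1/16.
d = 4 from the (0,0,3) case.
Solve for f: f(k) = k*(4*k**3 - k**2 - k - 3)/16 (degree 4 ≤ 4).
So s_k = (B(k−1)f/C)·t_k = (k*(4*k**3 - k**2 - k - 3)/(16*k**3 + 21*k**2 + 11*k - 1))·t_k = k*(-4*k**3 + k**2 + k + 3).
Check: Δs_k = -16*k**3 - 21*k**2 - 11*k + 1. ✓
Telescope: S(n) = s_(n+1) − s_(0) = -4*n**4 - 15*n**3 - 20*n**2 - 8*n + 1 − (0) = -4*n**4 - 15*n**3 - 20*n**2 - 8*n + 1.

S(n) = -4*n**4 - 15*n**3 - 20*n**2 - 8*n + 1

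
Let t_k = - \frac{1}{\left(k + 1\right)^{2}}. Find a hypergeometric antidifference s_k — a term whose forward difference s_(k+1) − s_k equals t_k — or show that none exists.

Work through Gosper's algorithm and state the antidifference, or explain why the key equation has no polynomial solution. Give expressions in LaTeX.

t_(k+1)/t_k = (k + 1)**2/(k + 2)**2.
So A=k**2 + 2*k + 1 and B=k**2 + 4*k + 4, with C=1.
Solve (k**2 + 2*k + 1)·f(k+1) − (k**2 + 2*k + 1)·f(k) = 1.
Degrees (2,2,0) ⇒ d ≤ 0.
Generic f = c0 gives residual -1; -1 = 0 cannot hold, so t_k is not Gosper-summable.

none (Gosper's algorithm certifies no s_k)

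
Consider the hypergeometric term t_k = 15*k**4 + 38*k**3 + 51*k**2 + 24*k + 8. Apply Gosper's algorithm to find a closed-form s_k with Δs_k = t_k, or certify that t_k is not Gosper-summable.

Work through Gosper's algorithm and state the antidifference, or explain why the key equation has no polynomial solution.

The ratio is (15*k**4 + 98*k**3 + 255*k**2 + 300*k + 136)/(15*k**4 + 38*k**3 + 51*k**2 + 24*k + 8).
So A=1 and B=1, with C=k**4 + 38*k**3/15 + 17*k**2/5 + 8*k/5 + 8/15.
Need (1)·f(k+1) − (1)·f(k) = k**4 + 38*k**3/15 + 17*k**2/5 + 8*k/5 + 8/15.
From deg A=0, deg B=0, deg C=4: d=5.
A polynomial solution: f(k) = k*(3*k**4 + 2*k**3 + 3*k**2 - 4*k + 4)/15.
Then R = B(k−1)f/C = k*(3*k**4 + 2*k**3 + 3*k**2 - 4*k + 4)/(15*k**4 + 38*k**3 + 51*k**2 + 24*k + 8), so s_k = R(k)·t_k = k*(3*k**4 + 2*k**3 + 3*k**2 - 4*k + 4).
Check: Δs_k = 15*k**4 + 38*k**3 + 51*k**2 + 24*k + 8. ✓

s_k = k*(3*k**4 + 2*k**3 + 3*k**2 - 4*k + 4)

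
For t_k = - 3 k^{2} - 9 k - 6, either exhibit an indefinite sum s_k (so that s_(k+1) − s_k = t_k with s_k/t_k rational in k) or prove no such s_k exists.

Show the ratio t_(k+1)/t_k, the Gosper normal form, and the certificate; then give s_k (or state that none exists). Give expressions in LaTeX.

s_k = k \left(- k^{2} - 3 k - 2\right)

The ratio is (k + 3)/(k + 1).
Factor: A=1; B=1; C=k**2 + 3*k + 2.
Set up (1)·f(k+1) − (1)·f(k) − (k**2 + 3*k + 2) = 0.
From deg A=0, deg B=0, deg C=2: d=3.
A polynomial solution: f(k) = k*(k + 1)*(k + 2)/3.
So s_k = (B(k−1)f/C)·t_k = (k/3)·t_k = k*(-k**2 - 3*k - 2).
s_(k+1) − s_k = -3*k**2 - 9*k - 6 = t_k.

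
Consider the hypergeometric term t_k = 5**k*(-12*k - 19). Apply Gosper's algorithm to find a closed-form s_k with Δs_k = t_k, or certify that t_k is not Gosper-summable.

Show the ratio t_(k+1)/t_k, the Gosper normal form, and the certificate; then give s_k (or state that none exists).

r(k) = 5*(12*k + 31)/(12*k + 19) after simplifying.
Take A(k)=5, B(k)=1, C(k)=k + 19/12.
Solve (5)·f(k+1) − (1)·f(k) = k + 19/12.
Degrees (0,0,1) ⇒ d ≤ 1.
Match coefficients ⇒ f(k) = (3*k + 1)/12.
Get s_k = R·t_k = 5**k*(-3*k - 1) with R(k) = B(k−1)f(k)/C(k) = (3*k + 1)/(12*k + 19).
Check: Δs_k = 5**k*(-12*k - 19). ✓

s_k = 5**k*(-3*k - 1)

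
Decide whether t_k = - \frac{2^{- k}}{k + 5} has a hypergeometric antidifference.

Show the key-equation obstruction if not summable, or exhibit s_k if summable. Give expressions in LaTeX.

No. Not Gosper-summable.

t_(k+1)/t_k = (k + 5)/(2*(k + 6)).
Take A(k)=k/2 + 5/2, B(k)=k + 6, C(k)=1.
Key eq: (k/2 + 5/2)·f(k+1) = (k + 5)·f(k) + (1).
From deg A=1, deg B=1, deg C=0: d=-1.
Bound -1 < 0, so the key equation has no polynomial solution.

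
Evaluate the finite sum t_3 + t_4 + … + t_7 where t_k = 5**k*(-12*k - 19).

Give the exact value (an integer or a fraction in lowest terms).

Ratio r(k) = 5*(12*k + 31)/(12*k + 19).
Gosper form: A/B · C(k+1)/C(k) with A=5, B=1, C=k + 19/12.
Key eq: (5)·f(k+1) = (1)·f(k) + (k + 19/12).
deg f ≤ 1 (via 0,0,1).
Coefficient equations give f(k) = (3*k + 1)/12.
So s_k = (B(k−1)f/C)·t_k = ((3*k + 1)/(12*k + 19))·t_k = 5**k*(-3*k - 1).
s_(k+1) − s_k = 5**k*(-12*k - 19) = t_k.
Σ_(k=3)^(7) t_k = s_(8) − s_(3) = -9765625 − (-1250) = -9764375.

Σ = -9764375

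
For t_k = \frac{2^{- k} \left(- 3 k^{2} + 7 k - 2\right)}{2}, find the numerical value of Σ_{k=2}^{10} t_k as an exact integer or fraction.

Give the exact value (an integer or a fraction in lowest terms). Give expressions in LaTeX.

Ratio r(k) = (3*k**2 - k - 2)/(2*(3*k**2 - 7*k + 2)).
Take A(k)=1/2, B(k)=1, C(k)=k**2 - 7*k/3 + 2/3.
f must satisfy (1/2)·f(k+1) − (1)·f(k) = k**2 - 7*k/3 + 2/3.
d = 2 from the (0,0,2) case.
Coefficient equations give f(k) = -2*(3*k**2 - k + 4)/3.
R(k) = B(k−1)·f(k)/C(k) = -2*(3*k**2 - k + 4)/((k - 2)*(3*k - 1)); s_k = R·t_k = (3*k**2 - k + 4)/2**k.
Verify: (-3*k**2 + 7*k - 2)/(2*2**k) matches t_k.
Sum = s_(11) − s_(2); s_(11) = 89/512, s_(2) = 7/2 ⇒ -1703/512.

Σ = -1703/512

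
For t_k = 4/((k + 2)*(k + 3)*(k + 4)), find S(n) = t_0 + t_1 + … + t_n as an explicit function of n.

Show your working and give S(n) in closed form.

Step 1: r(k) = (k + 2)/(k + 5).
Factor: A=k + 2; B=k + 5; C=1.
f must satisfy (k + 2)·f(k+1) − (k + 4)·f(k) = 1.
d = 2 from the (1,1,0) case.
Solving with deg f ≤ 2: f(k) = k*(k + 5)/12.
Certificate R = B(k−1)f/C = k*(k + 4)*(k + 5)/12 gives s_k = k*(k + 5)/(3*(k + 2)*(k + 3)).
Δs = 4/(k**3 + 9*k**2 + 26*k + 24), as required.
Evaluate: s_(n+1) = (n**2 + 7*n + 6)/(3*(n**2 + 7*n + 12)); subtract s_(0) = 0 ⇒ S(n) = (n**2 + 7*n + 6)/(3*(n**2 + 7*n + 12)).

S(n) = (n**2 + 7*n + 6)/(3*(n**2 + 7*n + 12))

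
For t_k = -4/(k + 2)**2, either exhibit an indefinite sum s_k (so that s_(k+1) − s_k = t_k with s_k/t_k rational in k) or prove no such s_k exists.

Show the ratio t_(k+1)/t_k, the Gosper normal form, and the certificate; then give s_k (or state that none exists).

The ratio is (k + 2)**2/(k + 3)**2.
Gosper form: A/B · C(k+1)/C(k) with A=k**2 + 4*k + 4, B=k**2 + 6*k + 9, C=1.
Set up (k**2 + 4*k + 4)·f(k+1) − (k**2 + 4*k + 4)·f(k) − (1) = 0.
deg f ≤ 0 (via 2,2,0).
Put f(k) = c0: A·f(k+1) − B(k−1)·f(k) − C = -1; need -1 = 0 — inconsistent ⇒ no f, not summable.

none (Gosper's algorithm certifies no s_k)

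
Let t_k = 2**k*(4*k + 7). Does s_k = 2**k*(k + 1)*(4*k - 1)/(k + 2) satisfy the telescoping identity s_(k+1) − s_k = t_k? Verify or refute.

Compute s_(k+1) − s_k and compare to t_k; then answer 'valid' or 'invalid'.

s_(k+1) = 2**(k + 1)*(k + 2)*(4*k + 3)/(k + 3)
s_(k+1) − s_k = 2**k*(4*k**3 + 23*k**2 + 48*k + 27)/(k**2 + 5*k + 6)
(s_(k+1) − s_k) − t_k = 2**k*(-4*k**2 - 11*k - 15)/(k**2 + 5*k + 6)

Invalid: residual 2**k*(-4*k**2 - 11*k - 15)/(k**2 + 5*k + 6) ≠ 0.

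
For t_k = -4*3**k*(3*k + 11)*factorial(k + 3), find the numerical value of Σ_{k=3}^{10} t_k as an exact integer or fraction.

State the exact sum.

Σ = -61773491004747840

The ratio is 3*(k + 4)*(3*k + 14)/(3*k + 11).
So A=3*k + 12 and B=1, with C=k + 11/3.
Solve (3*k + 12)·f(k+1) − (1)·f(k) = k + 11/3.
Bound: deg f ≤ 0.
Match coefficients ⇒ f(k) = 1/3.
R(k) = B(k−1)·f(k)/C(k) = 1/(3*k + 11); s_k = R·t_k = -4*3**k*factorial(k + 3).
s_(k+1) − s_k = -4*3**k*(3*k + 11)*factorial(k + 3) = t_k.
Evaluate s at k=11 and k=3: -61773491004825600 and -77760; difference -61773491004747840.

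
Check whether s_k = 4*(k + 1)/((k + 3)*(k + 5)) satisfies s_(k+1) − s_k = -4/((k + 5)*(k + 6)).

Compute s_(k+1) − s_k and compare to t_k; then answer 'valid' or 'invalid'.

Invalid: residual 8*(2*k + 9)/(k**4 + 18*k**3 + 119*k**2 + 342*k + 360) ≠ 0.

s_(k+1) = 4*(k + 2)/((k + 4)*(k + 6))
s_(k+1) − s_k = 4*(-k**2 - 3*k + 6)/(k**4 + 18*k**3 + 119*k**2 + 342*k + 360)
(s_(k+1) − s_k) − t_k = 8*(2*k + 9)/(k**4 + 18*k**3 + 119*k**2 + 342*k + 360)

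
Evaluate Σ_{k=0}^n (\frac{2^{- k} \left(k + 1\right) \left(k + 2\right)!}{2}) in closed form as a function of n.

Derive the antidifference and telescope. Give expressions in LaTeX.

t_(k+1)/t_k = (k + 2)*(k + 3)/(2*(k + 1)).
Factor: A=k/2 + 3/2; B=1; C=k + 1.
Need (k/2 + 3/2)·f(k+1) − (1)·f(k) = k + 1.
Bound: deg f ≤ 0.
Solving with deg f ≤ 0: f(k) = 2.
Then R = B(k−1)f/C = 2/(k + 1), so s_k = R(k)·t_k = factorial(k + 2)/2**k.
Δs = (k + 1)*factorial(k + 2)/(2*2**k), as required.
Σ_(k=0)^n t_k = s_(n+1) − s_(0) = (2**(-n - 1)*factorial(n + 3)) − (2), i.e. -2 + factorial(n + 3)/(2*2**n).

S(n) = -2 + \frac{2^{- n} \left(n + 3\right)!}{2}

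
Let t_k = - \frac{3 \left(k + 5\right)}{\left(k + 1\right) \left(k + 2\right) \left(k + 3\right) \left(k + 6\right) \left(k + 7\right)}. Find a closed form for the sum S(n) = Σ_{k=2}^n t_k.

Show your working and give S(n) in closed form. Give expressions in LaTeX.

S(n) = \frac{- n^{3} - 12 n^{2} - 41 n + 54}{96 \left(n^{3} + 12 n^{2} + 41 n + 42\right)}

Ratio r(k) = (k + 1)*(k + 6)**2/((k + 4)*(k + 5)*(k + 8)).
Factor: A=k + 1; B=k + 8; C=k**3 + 14*k**2 + 65*k + 100.
Key eq: (k + 1)·f(k+1) = (k + 7)·f(k) + (k**3 + 14*k**2 + 65*k + 100).
deg f ≤ 6 (via 1,1,3).
Coefficient equations give f(k) = k*(k + 3)*(k + 4)**2*(k + 5)**2/36.
So s_k = (B(k−1)f/C)·t_k = (k*(k + 3)*(k + 4)*(k + 7)/36)·t_k = k*(-k**2 - 9*k - 20)/(12*(k**3 + 9*k**2 + 20*k + 12)).
s_(k+1) − s_k = 3*(-k - 5)/(k**5 + 19*k**4 + 131*k**3 + 401*k**2 + 540*k + 252) = t_k.
s_(n+1) = (-n**3 - 12*n**2 - 41*n - 30)/(12*(n**3 + 12*n**2 + 41*n + 42)) and s_(2) = -7/96, so S(n) = (-n**3 - 12*n**2 - 41*n + 54)/(96*(n**3 + 12*n**2 + 41*n + 42)).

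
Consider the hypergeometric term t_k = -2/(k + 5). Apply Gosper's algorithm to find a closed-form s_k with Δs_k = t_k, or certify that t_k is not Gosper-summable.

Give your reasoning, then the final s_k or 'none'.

r(k) = (k + 5)/(k + 6) after simplifying.
Gosper form: A/B · C(k+1)/C(k) with A=k + 5, B=k + 6, C=1.
f must satisfy (k + 5)·f(k+1) − (k + 5)·f(k) = 1.
Degrees (1,1,0) ⇒ d ≤ 0.
Write f(k) = c0. Then LHS − RHS = -1, requiring -1 = 0: contradictory. No certificate.

none — t_k is not Gosper-summable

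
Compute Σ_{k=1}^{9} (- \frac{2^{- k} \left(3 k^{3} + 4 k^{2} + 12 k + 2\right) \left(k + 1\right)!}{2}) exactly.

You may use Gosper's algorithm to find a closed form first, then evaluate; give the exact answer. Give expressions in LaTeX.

Compute t_(k+1)/t_k: get (3*k**4 + 19*k**3 + 55*k**2 + 79*k + 42)/(2*(3*k**3 + 4*k**2 + 12*k + 2)).
Take A(k)=k/2 + 1, B(k)=1, C(k)=k**3 + 4*k**2/3 + 4*k + 2/3.
Key eq: (k/2 + 1)·f(k+1) = (1)·f(k) + (k**3 + 4*k**2/3 + 4*k + 2/3).
From deg A=1, deg B=0, deg C=3: d=2.
Match coefficients ⇒ f(k) = 2*(k - 1)*(3*k + 1)/3.
R(k) = B(k−1)·f(k)/C(k) = 2*(k - 1)*(3*k + 1)/(3*k**3 + 4*k**2 + 12*k + 2); s_k = R·t_k = -(k - 1)*(3*k + 1)*factorial(k + 1)/2**k.
Verify: -(3*k**3 + 4*k**2 + 12*k + 2)*factorial(k + 1)/(2*2**k) matches t_k.
Sum = s_(10) − s_(1); s_(10) = -43503075/4, s_(1) = 0 ⇒ -43503075/4.

Σ = -43503075/4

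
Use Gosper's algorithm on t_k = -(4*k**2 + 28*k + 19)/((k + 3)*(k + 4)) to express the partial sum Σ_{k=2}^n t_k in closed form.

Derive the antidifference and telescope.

Compute t_(k+1)/t_k: get (k + 3)*(28*k + 4*(k + 1)**2 + 47)/((k + 5)*(4*k**2 + 28*k + 19)).
So A=k + 3 and B=k + 5, with C=k**2 + 7*k + 19/4.
Need (k + 3)·f(k+1) − (k + 4)·f(k) = k**2 + 7*k + 19/4.
From deg A=1, deg B=1, deg C=2: d=2.
Coefficient equations give f(k) = k*(12*k + 7)/12.
Then R = B(k−1)f/C = k*(k + 4)*(12*k + 7)/(3*(4*k**2 + 28*k + 19)), so s_k = R(k)·t_k = k*(-12*k - 7)/(3*(k + 3)).
Verify: (-4*k**2 - 28*k - 19)/(k**2 + 7*k + 12) matches t_k.
Evaluate: s_(n+1) = (-12*n**2 - 31*n - 19)/(3*(n + 4)); subtract s_(2) = -62/15 ⇒ S(n) = (-20*n**2 - 31*n + 51)/(5*(n + 4)).

S(n) = (-20*n**2 - 31*n + 51)/(5*(n + 4))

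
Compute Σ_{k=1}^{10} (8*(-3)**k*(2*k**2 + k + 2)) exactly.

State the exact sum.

Step 1: r(k) = 3*(-2*k**2 - 5*k - 5)/(2*k**2 + k + 2).
Take A(k)=-3, B(k)=1, C(k)=k**2 + k/2 + 1.
Key eq: (-3)·f(k+1) = (1)·f(k) + (k**2 + k/2 + 1).
d = 2 from the (0,0,2) case.
Match coefficients ⇒ f(k) = -(k**2 - k + 1)/4.
Certificate R = B(k−1)f/C = -(k**2 - k + 1)/(2*(2*k**2 + k + 2)) gives s_k = 4*(-3)**k*(-k**2 + k - 1).
s_(k+1) − s_k = 8*(-3)**k*(2*k**2 + k + 2) = t_k.
Σ_(k=1)^(10) t_k = s_(11) − s_(1) = 78653268 − (12) = 78653256.

Σ = 78653256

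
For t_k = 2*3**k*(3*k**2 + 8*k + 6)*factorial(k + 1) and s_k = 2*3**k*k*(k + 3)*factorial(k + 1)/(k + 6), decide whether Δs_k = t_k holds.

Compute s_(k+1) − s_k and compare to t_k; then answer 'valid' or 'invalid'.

Invalid: residual -6*3**k*(3*k**3 + 26*k**2 + 53*k + 36)*factorial(k + 1)/((k + 6)*(k + 7)) ≠ 0.

s_(k+1) = 6*3**k*(k + 1)*(k + 4)*factorial(k + 2)/(k + 7)
s_(k+1) − s_k = 2*3**k*(3*k**4 + 38*k**3 + 158*k**2 + 255*k + 144)*factorial(k + 1)/((k + 6)*(k + 7))
(s_(k+1) − s_k) − t_k = -6*3**k*(3*k**3 + 26*k**2 + 53*k + 36)*factorial(k + 1)/((k + 6)*(k + 7))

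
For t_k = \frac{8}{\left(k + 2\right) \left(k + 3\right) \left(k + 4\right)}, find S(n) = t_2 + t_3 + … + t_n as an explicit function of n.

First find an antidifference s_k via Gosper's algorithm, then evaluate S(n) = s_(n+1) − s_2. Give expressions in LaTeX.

S(n) = \frac{n^{2} + 7 n - 8}{5 \left(n^{2} + 7 n + 12\right)}

The ratio is (k + 2)/(k + 5).
Normal form (A,B,C) = (k + 2, k + 5, 1).
Set up (k + 2)·f(k+1) − (k + 4)·f(k) − (1) = 0.
deg f ≤ 2 (via 1,1,0).
A polynomial solution: f(k) = k*(k + 5)/12.
R(k) = B(k−1)·f(k)/C(k) = k*(k + 4)*(k + 5)/12; s_k = R·t_k = 2*k*(k + 5)/(3*(k + 2)*(k + 3)).
Verify: 8/(k**3 + 9*k**2 + 26*k + 24) matches t_k.
Evaluate: s_(n+1) = 2*(n**2 + 7*n + 6)/(3*(n**2 + 7*n + 12)); subtract s_(2) = 7/15 ⇒ S(n) = (n**2 + 7*n - 8)/(5*(n**2 + 7*n + 12)).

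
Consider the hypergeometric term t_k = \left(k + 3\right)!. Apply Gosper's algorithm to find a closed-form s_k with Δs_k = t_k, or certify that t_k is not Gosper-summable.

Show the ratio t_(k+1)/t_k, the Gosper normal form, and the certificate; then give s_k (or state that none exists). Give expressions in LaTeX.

none — t_k is not Gosper-summable

r(k) = k + 4 after simplifying.
Take A(k)=k + 4, B(k)=1, C(k)=1.
Need (k + 4)·f(k+1) − (1)·f(k) = 1.
d = -1 from the (1,0,0) case.
Negative degree bound (-1): no f exists, t_k not Gosper-summable.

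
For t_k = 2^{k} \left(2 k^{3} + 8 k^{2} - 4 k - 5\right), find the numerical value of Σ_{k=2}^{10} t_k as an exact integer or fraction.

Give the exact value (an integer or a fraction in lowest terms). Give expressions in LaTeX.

Σ = 4458500

t_(k+1)/t_k = 2*(2*k**3 + 14*k**2 + 18*k + 1)/(2*k**3 + 8*k**2 - 4*k - 5).
Factor: A=2; B=1; C=k**3 + 4*k**2 - 2*k - 5/2.
Key eq: (2)·f(k+1) = (1)·f(k) + (k**3 + 4*k**2 - 2*k - 5/2).
d = 3 from the (0,0,3) case.
Solve for f: f(k) = (2*k**3 - 4*k**2 - 1)/2 (degree 3 ≤ 3).
Get s_k = R·t_k = 2**k*(2*k**3 - 4*k**2 - 1) with R(k) = B(k−1)f(k)/C(k) = (2*k**3 - 4*k**2 - 1)/(2*k**3 + 8*k**2 - 4*k - 5).
s_(k+1) − s_k = 2**k*(2*k**3 + 8*k**2 - 4*k - 5) = t_k.
Σ_(k=2)^(10) t_k = s_(11) − s_(2) = 4458496 − (-4) = 4458500.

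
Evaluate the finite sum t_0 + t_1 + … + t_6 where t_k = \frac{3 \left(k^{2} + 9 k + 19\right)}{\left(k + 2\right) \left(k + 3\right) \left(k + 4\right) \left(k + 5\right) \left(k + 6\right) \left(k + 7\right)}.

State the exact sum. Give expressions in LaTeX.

r(k) = (k + 2)*(9*k + (k + 1)**2 + 28)/((k + 8)*(k**2 + 9*k + 19)) after simplifying.
So A=k + 2 and B=k + 8, with C=k**2 + 9*k + 19.
Key eq: (k + 2)·f(k+1) = (k + 7)·f(k) + (k**2 + 9*k + 19).
From deg A=1, deg B=1, deg C=2: d=5.
A polynomial solution: f(k) = k*(k + 3)*(k + 5)*(k**2 + 12*k + 44)/144.
Certificate R = B(k−1)f/C = k*(k + 3)*(k + 5)*(k + 7)*(k**2 + 12*k + 44)/(144*(k**2 + 9*k + 19)) gives s_k = k*(k**2 + 12*k + 44)/(48*(k**3 + 12*k**2 + 44*k + 48)).
Check: Δs_k = 3*(k**2 + 9*k + 19)/(k**6 + 27*k**5 + 295*k**4 + 1665*k**3 + 5104*k**2 + 8028*k + 5040). ✓
Sum = s_(7) − s_(0); s_(7) = 413/20592, s_(0) = 0 ⇒ 413/20592.

Σ = 413/20592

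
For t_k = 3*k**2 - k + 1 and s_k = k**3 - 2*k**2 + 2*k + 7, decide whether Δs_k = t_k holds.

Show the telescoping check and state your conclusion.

Valid — Δs_k = t_k.

s_(k+1) = k**3 + k**2 + k + 8
s_(k+1) − s_k = 3*k**2 - k + 1
(s_(k+1) − s_k) − t_k = 0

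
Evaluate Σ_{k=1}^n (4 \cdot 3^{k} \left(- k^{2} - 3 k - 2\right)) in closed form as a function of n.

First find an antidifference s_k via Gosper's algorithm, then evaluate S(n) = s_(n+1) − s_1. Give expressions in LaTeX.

Step 1: r(k) = 3*(k + 3)/(k + 1).
So A=3 and B=1, with C=k**2 + 3*k + 2.
Solve (3)·f(k+1) − (1)·f(k) = k**2 + 3*k + 2.
d = 2 from the (0,0,2) case.
A polynomial solution: f(k) = (2*k**2 + 1)/4.
R(k) = B(k−1)·f(k)/C(k) = (2*k**2 + 1)/(4*(k + 1)*(k + 2)); s_k = R·t_k = 3**k*(-2*k**2 - 1).
Verify: 4*3**k*(-k**2 - 3*k - 2) matches t_k.
Evaluate: s_(n+1) = 3**(n + 1)*(-2*n**2 - 4*n - 3); subtract s_(1) = -9 ⇒ S(n) = -6*3**n*n**2 - 12*3**n*n - 9*3**n + 9.

S(n) = - 6 \cdot 3^{n} n^{2} - 12 \cdot 3^{n} n - 9 \cdot 3^{n} + 9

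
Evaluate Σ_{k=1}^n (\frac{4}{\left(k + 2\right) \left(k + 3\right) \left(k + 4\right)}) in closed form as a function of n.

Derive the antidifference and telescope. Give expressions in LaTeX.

S(n) = \frac{n \left(n + 7\right)}{6 \left(n^{2} + 7 n + 12\right)}

Ratio r(k) = (k + 2)/(k + 5).
Take A(k)=k + 2, B(k)=k + 5, C(k)=1.
Key eq: (k + 2)·f(k+1) = (k + 4)·f(k) + (1).
d = 2 from the (1,1,0) case.
A polynomial solution: f(k) = k*(k + 5)/12.
R(k) = B(k−1)·f(k)/C(k) = k*(k + 4)*(k + 5)/12; s_k = R·t_k = k*(k + 5)/(3*(k + 2)*(k + 3)).
Check: Δs_k = 4/(k**3 + 9*k**2 + 26*k + 24). ✓
Telescope: S(n) = s_(n+1) − s_(1) = (n**2 + 7*n + 6)/(3*(n**2 + 7*n + 12)) − (1/6) = n*(n + 7)/(6*(n**2 + 7*n + 12)).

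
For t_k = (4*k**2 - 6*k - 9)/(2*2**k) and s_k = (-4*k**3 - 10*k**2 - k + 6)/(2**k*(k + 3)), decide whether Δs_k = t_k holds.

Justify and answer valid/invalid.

Invalid: residual (-4*k**3 - 14*k**2 + 23*k + 33)/(2*2**k*(k**2 + 7*k + 12)) ≠ 0.

s_(k+1) = (-k - 4*(k + 1)**3 - 10*(k + 1)**2 + 5)/(2*2**k*(k + 4))
s_(k+1) − s_k = (4*k**4 + 18*k**3 - 17*k**2 - 112*k - 75)/(2*2**k*(k**2 + 7*k + 12))
(s_(k+1) − s_k) − t_k = (-4*k**3 - 14*k**2 + 23*k + 33)/(2*2**k*(k**2 + 7*k + 12))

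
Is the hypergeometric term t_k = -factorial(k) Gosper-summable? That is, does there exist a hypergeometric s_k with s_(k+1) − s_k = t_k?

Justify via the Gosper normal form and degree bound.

Step 1: r(k) = k + 1.
Normal form (A,B,C) = (k + 1, 1, 1).
Key eq: (k + 1)·f(k+1) = (1)·f(k) + (1).
Bound: deg f ≤ -1.
Negative degree bound (-1): no f exists, t_k not Gosper-summable.

No — key equation has no polynomial f.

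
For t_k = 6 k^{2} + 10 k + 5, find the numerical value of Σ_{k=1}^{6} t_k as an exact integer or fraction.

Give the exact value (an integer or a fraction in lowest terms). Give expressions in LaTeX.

Σ = 786

Step 1: r(k) = (6*k**2 + 22*k + 21)/(6*k**2 + 10*k + 5).
Normal form (A,B,C) = (1, 1, k**2 + 5*k/3 + 5/6).
Need (1)·f(k+1) − (1)·f(k) = k**2 + 5*k/3 + 5/6.
d = 3 from the (0,0,2) case.
Match coefficients ⇒ f(k) = k*(2*k**2 + 2*k + 1)/6.
So s_k = (B(k−1)f/C)·t_k = (k*(2*k**2 + 2*k + 1)/(6*k**2 + 10*k + 5))·t_k = k*(2*k**2 + 2*k + 1).
Verify: 6*k**2 + 10*k + 5 matches t_k.
Sum = s_(7) − s_(1); s_(7) = 791, s_(1) = 5 ⇒ 786.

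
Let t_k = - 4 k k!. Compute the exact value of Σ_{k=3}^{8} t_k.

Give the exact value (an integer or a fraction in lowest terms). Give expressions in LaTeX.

Σ = -1451496

Compute t_(k+1)/t_k: get (k + 1)**2/k.
Gosper form: A/B · C(k+1)/C(k) with A=k + 1, B=1, C=k.
Key eq: (k + 1)·f(k+1) = (1)·f(k) + (k).
Degrees (1,0,1) ⇒ d ≤ 0.
Solve for f: f(k) = 1 (degree 0 ≤ 0).
Then R = B(k−1)f/C = 1/k, so s_k = R(k)·t_k = -4*factorial(k).
Δs = -4*k*factorial(k), as required.
Sum = s_(9) − s_(3); s_(9) = -1451520, s_(3) = -24 ⇒ -1451496.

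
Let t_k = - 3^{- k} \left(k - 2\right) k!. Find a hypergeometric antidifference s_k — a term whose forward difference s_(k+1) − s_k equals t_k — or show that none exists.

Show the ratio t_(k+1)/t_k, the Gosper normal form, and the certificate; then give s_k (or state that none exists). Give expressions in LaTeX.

t_(k+1)/t_k = (k**2 - 1)/(3*(k - 2)).
Normal form (A,B,C) = (k/3 + 1/3, 1, k - 2).
Need (k/3 + 1/3)·f(k+1) − (1)·f(k) = k - 2.
From deg A=1, deg B=0, deg C=1: d=0.
A polynomial solution: f(k) = 3.
Get s_k = R·t_k = -3**(1 - k)*factorial(k) with R(k) = B(k−1)f(k)/C(k) = 3/(k - 2).
Verify: -(k - 2)*factorial(k)/3**k matches t_k.

s_k = - 3^{1 - k} k!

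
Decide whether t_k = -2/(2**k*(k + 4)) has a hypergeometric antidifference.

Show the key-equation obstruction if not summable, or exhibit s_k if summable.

No. Not Gosper-summable.

The ratio is (k + 4)/(2*(k + 5)).
Normal form (A,B,C) = (k/2 + 2, k + 5, 1).
Need (k/2 + 2)·f(k+1) − (k + 4)·f(k) = 1.
From deg A=1, deg B=1, deg C=0: d=-1.
Bound -1 < 0, so the key equation has no polynomial solution.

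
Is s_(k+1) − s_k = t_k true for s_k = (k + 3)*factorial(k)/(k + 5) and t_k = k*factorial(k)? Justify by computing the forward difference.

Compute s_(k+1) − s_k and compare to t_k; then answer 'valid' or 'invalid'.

s_(k+1) = (k + 4)*factorial(k + 1)/(k + 6)
s_(k+1) − s_k = (k**3 + 9*k**2 + 20*k + 2)*factorial(k)/((k + 5)*(k + 6))
(s_(k+1) − s_k) − t_k = -2*(k**2 + 5*k - 1)*factorial(k)/((k + 5)*(k + 6))

Invalid: residual -2*(k**2 + 5*k - 1)*factorial(k)/((k + 5)*(k + 6)) ≠ 0.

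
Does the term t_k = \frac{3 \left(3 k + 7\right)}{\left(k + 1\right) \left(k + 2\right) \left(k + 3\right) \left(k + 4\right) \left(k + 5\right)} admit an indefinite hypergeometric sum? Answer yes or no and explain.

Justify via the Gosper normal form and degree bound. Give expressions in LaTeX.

Yes. s_k = \frac{k \left(k^{2} + 8 k + 19\right)}{4 \left(k^{3} + 8 k^{2} + 19 k + 12\right)}.

t_(k+1)/t_k = (k + 1)*(3*k + 10)/((k + 6)*(3*k + 7)).
Normal form (A,B,C) = (k + 1, k + 6, k + 7/3).
f must satisfy (k + 1)·f(k+1) − (k + 5)·f(k) = k + 7/3.
Degrees (1,1,1) ⇒ d ≤ 4.
Solving with deg f ≤ 4: f(k) = k*(k + 2)*(k**2 + 8*k + 19)/36.
Then R = B(k−1)f/C = k*(k + 2)*(k + 5)*(k**2 + 8*k + 19)/(12*(3*k + 7)), so s_k = R(k)·t_k = k*(k**2 + 8*k + 19)/(4*(k**3 + 8*k**2 + 19*k + 12)).
s_(k+1) − s_k = 3*(3*k + 7)/(k**5 + 15*k**4 + 85*k**3 + 225*k**2 + 274*k + 120) = t_k.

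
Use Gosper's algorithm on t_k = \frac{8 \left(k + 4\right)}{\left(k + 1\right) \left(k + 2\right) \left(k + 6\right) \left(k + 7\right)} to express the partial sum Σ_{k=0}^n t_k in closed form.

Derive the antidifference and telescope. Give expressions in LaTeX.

S(n) = \frac{2 \left(n^{2} + 9 n + 8\right)}{3 \left(n^{2} + 9 n + 14\right)}

Compute t_(k+1)/t_k: get (k + 1)*(k + 5)*(k + 6)/((k + 3)*(k + 4)*(k + 8)).
Normal form (A,B,C) = (k + 1, k + 8, k**4 + 16*k**3 + 95*k**2 + 248*k + 240).
f must satisfy (k + 1)·f(k+1) − (k + 7)·f(k) = k**4 + 16*k**3 + 95*k**2 + 248*k + 240.
From deg A=1, deg B=1, deg C=4: d=6.
Coefficient equations give f(k) = k*(k + 2)*(k + 3)*(k + 4)*(k + 5)*(k + 7)/12.
Get s_k = R·t_k = 2*k*(k + 7)/(3*(k**2 + 7*k + 6)) with R(k) = B(k−1)f(k)/C(k) = k*(k + 2)*(k + 7)**2/(12*(k + 4)).
s_(k+1) − s_k = 8*(k + 4)/(k**4 + 16*k**3 + 83*k**2 + 152*k + 84) = t_k.
Σ_(k=0)^n t_k = s_(n+1) − s_(0) = (2*(n**2 + 9*n + 8)/(3*(n**2 + 9*n + 14))) − (0), i.e. 2*(n**2 + 9*n + 8)/(3*(n**2 + 9*n + 14)).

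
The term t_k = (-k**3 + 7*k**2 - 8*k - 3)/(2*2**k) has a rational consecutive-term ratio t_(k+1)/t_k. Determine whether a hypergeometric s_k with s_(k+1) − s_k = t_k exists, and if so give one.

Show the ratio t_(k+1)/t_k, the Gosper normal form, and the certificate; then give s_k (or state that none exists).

s_k = (k**3 - 4*k**2 + 3*k + 3)/2**k

t_(k+1)/t_k = (k**3 - 4*k**2 - 3*k + 5)/(2*(k**3 - 7*k**2 + 8*k + 3)).
Gosper form: A/B · C(k+1)/C(k) with A=1/2, B=1, C=k**3 - 7*k**2 + 8*k + 3.
Key eq: (1/2)·f(k+1) = (1)·f(k) + (k**3 - 7*k**2 + 8*k + 3).
d = 3 from the (0,0,3) case.
Solve for f: f(k) = -2*(k**3 - 4*k**2 + 3*k + 3) (degree 3 ≤ 3).
R(k) = B(k−1)·f(k)/C(k) = -2*(k**3 - 4*k**2 + 3*k + 3)/(k**3 - 7*k**2 + 8*k + 3); s_k = R·t_k = (k**3 - 4*k**2 + 3*k + 3)/2**k.
Verify: (-k**3 + 7*k**2 - 8*k - 3)/(2*2**k) matches t_k.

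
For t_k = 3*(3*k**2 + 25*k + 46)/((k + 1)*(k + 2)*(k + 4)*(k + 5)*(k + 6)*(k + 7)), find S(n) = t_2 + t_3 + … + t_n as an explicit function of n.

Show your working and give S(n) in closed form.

Step 1: r(k) = (k + 1)*(k + 4)*(25*k + 3*(k + 1)**2 + 71)/((k + 3)*(k + 8)*(3*k**2 + 25*k + 46)).
A = k + 1, B = k + 8, C = k**3 + 34*k**2/3 + 121*k/3 + 46.
Need (k + 1)·f(k+1) − (k + 7)·f(k) = k**3 + 34*k**2/3 + 121*k/3 + 46.
deg f ≤ 6 (via 1,1,3).
A polynomial solution: f(k) = k*(k + 2)*(k + 3)*(k + 5)*(k**2 + 11*k + 34)/72.
So s_k = (B(k−1)f/C)·t_k = (k*(k + 2)*(k + 5)*(k + 7)*(k**2 + 11*k + 34)/(24*(3*k**2 + 25*k + 46)))·t_k = k*(k**2 + 11*k + 34)/(8*(k**3 + 11*k**2 + 34*k + 24)).
Verify: 3*(3*k**2 + 25*k + 46)/(k**6 + 25*k**5 + 247*k**4 + 1219*k**3 + 3112*k**2 + 3796*k + 1680) matches t_k.
s_(n+1) = (n**3 + 14*n**2 + 59*n + 46)/(8*(n**3 + 14*n**2 + 59*n + 70)) and s_(2) = 5/48, so S(n) = (n**3 + 14*n**2 + 59*n - 74)/(48*(n**3 + 14*n**2 + 59*n + 70)).

S(n) = (n**3 + 14*n**2 + 59*n - 74)/(48*(n**3 + 14*n**2 + 59*n + 70))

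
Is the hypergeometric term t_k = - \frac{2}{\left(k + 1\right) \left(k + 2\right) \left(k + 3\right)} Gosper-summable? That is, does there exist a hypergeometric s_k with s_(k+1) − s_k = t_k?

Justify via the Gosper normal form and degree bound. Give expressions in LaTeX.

t_(k+1)/t_k = (k + 1)/(k + 4).
So A=k + 1 and B=k + 4, with C=1.
Need (k + 1)·f(k+1) − (k + 3)·f(k) = 1.
Bound: deg f ≤ 2.
Coefficient equations give f(k) = k*(k + 3)/4.
So s_k = (B(k−1)f/C)·t_k = (k*(k + 3)**2/4)·t_k = k*(-k - 3)/(2*(k + 1)*(k + 2)).
Check: Δs_k = -2/(k**3 + 6*k**2 + 11*k + 6). ✓

Yes. s_k = \frac{k \left(- k - 3\right)}{2 \left(k + 1\right) \left(k + 2\right)}.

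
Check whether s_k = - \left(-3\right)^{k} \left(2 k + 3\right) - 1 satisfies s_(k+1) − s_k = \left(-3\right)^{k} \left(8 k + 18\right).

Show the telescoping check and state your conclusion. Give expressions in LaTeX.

s_(k+1) = 3*(-3)**k*(2*k + 5) - 1
s_(k+1) − s_k = (-3)**k*(8*k + 18)
(s_(k+1) − s_k) − t_k = 0

valid (s_(k+1) − s_k reduces to t_k)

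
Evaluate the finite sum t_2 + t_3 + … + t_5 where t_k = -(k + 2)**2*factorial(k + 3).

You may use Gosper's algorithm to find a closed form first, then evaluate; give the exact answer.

Σ = -2177040

Ratio r(k) = (k + 3)**2*(k + 4)/(k + 2)**2.
Normal form (A,B,C) = (k + 4, 1, k**2 + 4*k + 4).
Need (k + 4)·f(k+1) − (1)·f(k) = k**2 + 4*k + 4.
d = 1 from the (1,0,2) case.
Coefficient equations give f(k) = k.
So s_k = (B(k−1)f/C)·t_k = (k/(k + 2)**2)·t_k = -k*factorial(k + 3).
s_(k+1) − s_k = -(k + 2)**2*factorial(k + 3) = t_k.
Telescoping: Σ = s_(6) − s_(2) = -2177280 − (-240) = -2177040.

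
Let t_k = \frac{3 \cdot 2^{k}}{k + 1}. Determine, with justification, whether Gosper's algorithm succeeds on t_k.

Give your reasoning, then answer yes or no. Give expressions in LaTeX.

No — negative degree bound, so no certificate f.

The ratio is 2*(k + 1)/(k + 2).
Normal form (A,B,C) = (2*k + 2, k + 2, 1).
Solve (2*k + 2)·f(k+1) − (k + 1)·f(k) = 1.
d = -1 from the (1,1,0) case.
deg f ≤ -1 is impossible — no certificate.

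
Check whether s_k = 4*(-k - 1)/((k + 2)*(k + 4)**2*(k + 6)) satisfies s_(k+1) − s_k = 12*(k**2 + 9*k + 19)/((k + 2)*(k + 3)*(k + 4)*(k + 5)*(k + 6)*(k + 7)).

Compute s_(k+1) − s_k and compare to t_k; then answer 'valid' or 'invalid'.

Invalid: residual 12*(-4*k**3 - 54*k**2 - 236*k - 333)/(k**8 + 36*k**7 + 558*k**6 + 4860*k**5 + 25989*k**4 + 87264*k**3 + 179372*k**2 + 205920*k + 100800) ≠ 0.

s_(k+1) = 4*(-k - 2)/((k + 3)*(k + 5)**2*(k + 7))
s_(k+1) − s_k = 4*((k + 1)*(k + 3)*(k + 5)**2*(k + 7) - (k + 2)**2*(k + 4)**2*(k + 6))/((k + 2)*(k + 3)*(k + 4)**2*(k + 5)**2*(k + 6)*(k + 7))
(s_(k+1) − s_k) − t_k = 12*(-4*k**3 - 54*k**2 - 236*k - 333)/(k**8 + 36*k**7 + 558*k**6 + 4860*k**5 + 25989*k**4 + 87264*k**3 + 179372*k**2 + 205920*k + 100800)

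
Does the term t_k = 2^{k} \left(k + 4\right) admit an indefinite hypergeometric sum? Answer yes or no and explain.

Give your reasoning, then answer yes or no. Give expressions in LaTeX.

Yes. s_k = 2^{k} \left(k + 2\right).

Compute t_(k+1)/t_k: get 2*(k + 5)/(k + 4).
A = 2, B = 1, C = k + 4.
Solve (2)·f(k+1) − (1)·f(k) = k + 4.
d = 1 from the (0,0,1) case.
Solving with deg f ≤ 1: f(k) = k + 2.
R(k) = B(k−1)·f(k)/C(k) = (k + 2)/(k + 4); s_k = R·t_k = 2**k*(k + 2).
s_(k+1) − s_k = 2**k*(k + 4) = t_k.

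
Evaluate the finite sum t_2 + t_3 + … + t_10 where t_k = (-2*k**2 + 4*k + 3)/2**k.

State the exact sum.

Σ = -3343/1024

The ratio is (2*k**2 - 5)/(2*(2*k**2 - 4*k - 3)).
A = 1/2, B = 1, C = k**2 - 2*k - 3/2.
Need (1/2)·f(k+1) − (1)·f(k) = k**2 - 2*k - 3/2.
deg f ≤ 2 (via 0,0,2).
Solving with deg f ≤ 2: f(k) = 1 - 2*k**2.
So s_k = (B(k−1)f/C)·t_k = (-2*(2*k**2 - 1)/(2*k**2 - 4*k - 3))·t_k = 2*(2*k**2 - 1)/2**k.
s_(k+1) − s_k = (-2*k**2 + 4*k + 3)/2**k = t_k.
Σ_(k=2)^(10) t_k = s_(11) − s_(2) = 241/1024 − (7/2) = -3343/1024.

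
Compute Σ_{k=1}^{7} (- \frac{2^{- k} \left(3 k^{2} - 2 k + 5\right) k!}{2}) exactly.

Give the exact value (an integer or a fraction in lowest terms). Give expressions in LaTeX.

Step 1: r(k) = (k + 1)*(-2*k + 3*(k + 1)**2 + 3)/(2*(3*k**2 - 2*k + 5)).
Factor: A=k/2 + 1/2; B=1; C=k**2 - 2*k/3 + 5/3.
Key eq: (k/2 + 1/2)·f(k+1) = (1)·f(k) + (k**2 - 2*k/3 + 5/3).
From deg A=1, deg B=0, deg C=2: d=1.
A polynomial solution: f(k) = 2*(3*k - 2)/3.
Get s_k = R·t_k = -(3*k - 2)*factorial(k)/2**k with R(k) = B(k−1)f(k)/C(k) = 2*(3*k - 2)/(3*k**2 - 2*k + 5).
Δs = -(3*k**2 - 2*k + 5)*factorial(k)/(2*2**k), as required.
Evaluate s at k=8 and k=1: -3465 and -1/2; difference -6929/2.

Σ = -6929/2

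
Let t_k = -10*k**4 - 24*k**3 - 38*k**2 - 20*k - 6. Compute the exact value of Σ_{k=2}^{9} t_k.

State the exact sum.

Σ = -213616

Compute t_(k+1)/t_k: get (5*k**4 + 32*k**3 + 85*k**2 + 104*k + 49)/(5*k**4 + 12*k**3 + 19*k**2 + 10*k + 3).
Normal form (A,B,C) = (1, 1, k**4 + 12*k**3/5 + 19*k**2/5 + 2*k + 3/5).
Set up (1)·f(k+1) − (1)·f(k) − (k**4 + 12*k**3/5 + 19*k**2/5 + 2*k + 3/5) = 0.
From deg A=0, deg B=0, deg C=4: d=5.
A polynomial solution: f(k) = k*(2*k**4 + k**3 + 4*k**2 - 3*k + 2)/10.
Certificate R = B(k−1)f/C = k*(2*k**4 + k**3 + 4*k**2 - 3*k + 2)/(2*(5*k**4 + 12*k**3 + 19*k**2 + 10*k + 3)) gives s_k = k*(-2*k**4 - k**3 - 4*k**2 + 3*k - 2).
Δs = -10*k**4 - 24*k**3 - 38*k**2 - 20*k - 6, as required.
Evaluate s at k=10 and k=2: -213720 and -104; difference -213616.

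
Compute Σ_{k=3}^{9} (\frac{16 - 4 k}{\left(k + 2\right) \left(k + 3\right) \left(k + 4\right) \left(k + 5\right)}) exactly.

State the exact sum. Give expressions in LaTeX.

The ratio is (k - 3)*(k + 2)/((k - 4)*(k + 6)).
A = k + 2, B = k + 6, C = k - 4.
f must satisfy (k + 2)·f(k+1) − (k + 5)·f(k) = k - 4.
Degrees (1,1,1) ⇒ d ≤ 3.
A polynomial solution: f(k) = -k*(k**2 + 9*k + 38)/24.
Get s_k = R·t_k = k*(k**2 + 9*k + 38)/(6*(k + 2)*(k + 3)*(k + 4)) with R(k) = B(k−1)f(k)/C(k) = -k*(k + 5)*(k**2 + 9*k + 38)/(24*(k - 4)).
s_(k+1) − s_k = 4*(4 - k)/(k**4 + 14*k**3 + 71*k**2 + 154*k + 120) = t_k.
Evaluate s at k=10 and k=3: 95/546 and 37/210; difference -1/455.

Σ = -1/455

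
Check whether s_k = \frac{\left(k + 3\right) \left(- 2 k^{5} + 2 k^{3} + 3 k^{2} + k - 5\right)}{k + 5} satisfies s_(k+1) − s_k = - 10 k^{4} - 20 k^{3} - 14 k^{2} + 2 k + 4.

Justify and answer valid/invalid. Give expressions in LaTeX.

Invalid: residual \frac{2 \left(8 k^{5} + 70 k^{4} + 116 k^{3} + 71 k^{2} - 13 k - 25\right)}{k^{2} + 11 k + 30} ≠ 0.

s_(k+1) = (k + 4)*(k - 2*(k + 1)**5 + 2*(k + 1)**3 + 3*(k + 1)**2 - 4)/(k + 6)
s_(k+1) − s_k = 2*(-5*k**6 - 57*k**5 - 197*k**4 - 260*k**3 - 126*k**2 + 39*k + 35)/(k**2 + 11*k + 30)
(s_(k+1) − s_k) − t_k = 2*(8*k**5 + 70*k**4 + 116*k**3 + 71*k**2 - 13*k - 25)/(k**2 + 11*k + 30)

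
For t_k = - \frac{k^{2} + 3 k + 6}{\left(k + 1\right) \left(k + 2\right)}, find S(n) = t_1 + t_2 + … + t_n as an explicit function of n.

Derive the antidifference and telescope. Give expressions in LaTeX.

t_(k+1)/t_k = (k + 1)*(3*k + (k + 1)**2 + 9)/((k + 3)*(k**2 + 3*k + 6)).
Take A(k)=k + 1, B(k)=k + 3, C(k)=k**2 + 3*k + 6.
Set up (k + 1)·f(k+1) − (k + 2)·f(k) − (k**2 + 3*k + 6) = 0.
Degrees (1,1,2) ⇒ d ≤ 2.
Solving with deg f ≤ 2: f(k) = k*(k + 5).
So s_k = (B(k−1)f/C)·t_k = (k*(k + 2)*(k + 5)/(k**2 + 3*k + 6))·t_k = k*(-k - 5)/(k + 1).
Δs = (-k**2 - 3*k - 6)/(k**2 + 3*k + 2), as required.
Σ_(k=1)^n t_k = s_(n+1) − s_(1) = ((-n**2 - 7*n - 6)/(n + 2)) − (-3), i.e. n*(-n - 4)/(n + 2).

S(n) = \frac{n \left(- n - 4\right)}{n + 2}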